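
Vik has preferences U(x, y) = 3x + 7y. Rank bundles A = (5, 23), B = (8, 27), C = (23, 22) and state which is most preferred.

Bundle C

Evaluate utility at each bundle:
U(A) = 176.
U(B) = 213.
U(C) = 223.
Highest utility is C, so C ≻ B ≻ A.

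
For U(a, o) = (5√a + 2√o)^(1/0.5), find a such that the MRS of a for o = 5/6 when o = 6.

For CES with ρ = 0.5, MRS = (5/2)·√(o/a).
Setting (5/2)·√(6/a) = 5/6 gives √(6/a) = 1/3, so 6/a = 1/9 and a = 54.

a = 54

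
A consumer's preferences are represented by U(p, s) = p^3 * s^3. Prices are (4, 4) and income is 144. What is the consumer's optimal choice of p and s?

p* = 18, s* = 18

MU_p = 3·p^2·s^3 and MU_s = 3·p^3·s^2.
MRS = MU_p/MU_s = s/p.
Tangency: set MRS = p_p/p_s = 4/4 = 1.
So s/p = 1, i.e. s = p.
Substitute into the budget 4·p + 4·s = 144: 8·p = 144, so p* = 18.
Then s* = 18.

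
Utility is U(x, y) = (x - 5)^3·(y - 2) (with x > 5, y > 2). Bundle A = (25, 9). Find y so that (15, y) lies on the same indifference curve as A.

U(25, 9) = 56000.
Set U(15, y) = 56000 and solve.
With x = 15: (15 − 5)^3 = 1000, so (y − 2) = 56000/1000 = 56.
So y = 2 + 56 = 58.
Check: U(15, 58) = 56000.

y = 58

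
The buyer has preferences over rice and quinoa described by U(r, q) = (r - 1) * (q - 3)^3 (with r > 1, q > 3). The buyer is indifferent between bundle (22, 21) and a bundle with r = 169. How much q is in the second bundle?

q = 12

U(22, 21) = 122472.
Set U(169, q) = 122472 and solve.
With r = 169: (169 − 1) = 168, so (q − 3)^3 = 122472/168 = 729.
Taking the cube root (with q > 3): q − 3 = 9, so q = 12.
Check: U(169, 12) = 122472.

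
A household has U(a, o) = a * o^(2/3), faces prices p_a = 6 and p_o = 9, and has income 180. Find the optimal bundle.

MU_a = o^(2/3) and MU_o = 2/3·a·o^(-1/3).
MRS = MU_a/MU_o = (1.5)·o/a.
Tangency: set MRS = p_a/p_o = 6/9 = 2/3.
So (1.5)·o/a = 2/3, i.e. o = (4/9)·a.
Substitute into the budget 6·a + 9·o = 180: 10·a = 180, so a* = 18.
Then o* = (4/9)·18 = 8.

a* = 18, o* = 8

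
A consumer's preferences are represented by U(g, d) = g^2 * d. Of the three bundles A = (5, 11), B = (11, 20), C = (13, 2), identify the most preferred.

Evaluate utility at each bundle:
U(A) = 275.
U(B) = 2420.
U(C) = 338.
Highest utility is B, so B ≻ C ≻ A.

Bundle B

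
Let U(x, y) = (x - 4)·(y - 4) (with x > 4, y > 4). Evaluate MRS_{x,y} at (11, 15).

MRS = 11/7

MU_x = (y−4), MU_y = (x−4).
MRS = (y−4)/(x−4).
At (11, 15): MRS = 11/7.
So at (11, 15) the consumer would give up 11/7 units of y for one more unit of x.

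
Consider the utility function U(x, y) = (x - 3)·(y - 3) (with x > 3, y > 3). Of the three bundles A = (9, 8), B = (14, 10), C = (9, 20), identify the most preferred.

Evaluate utility at each bundle:
U(A) = 30.
U(B) = 77.
U(C) = 102.
Highest utility is C, so C ≻ B ≻ A.

Bundle C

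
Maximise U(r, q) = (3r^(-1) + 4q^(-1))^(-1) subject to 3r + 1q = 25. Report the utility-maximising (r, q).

r* = 5, q* = 10

For CES with ρ = -1, MRS = (3/4)·(q/r)^2.
Tangency: set MRS = p_r/p_q = 3/1 = 3.
So (q/r)^2 = 4; taking the square root, q/r = 2, i.e. q = 2·r.
Substitute into the budget 3·r + 1·q = 25: 5·r = 25, so r* = 5 and q* = 2·5 = 10.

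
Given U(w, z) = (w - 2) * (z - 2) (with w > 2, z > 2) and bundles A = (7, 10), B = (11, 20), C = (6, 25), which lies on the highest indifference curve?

Bundle B

Evaluate utility at each bundle:
U(A) = 40.
U(B) = 162.
U(C) = 92.
Highest utility is B, so B ≻ C ≻ A.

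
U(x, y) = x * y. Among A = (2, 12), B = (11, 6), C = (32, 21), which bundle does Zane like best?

Evaluate utility at each bundle:
U(A) = 24.
U(B) = 66.
U(C) = 672.
Highest utility is C, so C ≻ B ≻ A.

Bundle C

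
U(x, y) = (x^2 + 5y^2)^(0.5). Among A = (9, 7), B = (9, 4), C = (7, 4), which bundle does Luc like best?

Evaluate utility at each bundle:
U(A) = 18.055.
U(B) = 12.689.
U(C) = 11.358.
Highest utility is A, so A ≻ B ≻ C.

Bundle A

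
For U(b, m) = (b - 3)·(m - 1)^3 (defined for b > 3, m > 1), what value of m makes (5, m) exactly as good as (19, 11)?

U(19, 11) = 16000.
Set U(5, m) = 16000 and solve.
With b = 5: (5 − 3) = 2, so (m − 1)^3 = 16000/2 = 8000.
Taking the cube root (with m > 1): m − 1 = 20, so m = 21.
Check: U(5, 21) = 16000.

m = 21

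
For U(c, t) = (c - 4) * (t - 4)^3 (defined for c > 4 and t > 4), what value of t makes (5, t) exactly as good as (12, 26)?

U(12, 26) = 85184.
Set U(5, t) = 85184 and solve.
With c = 5: (5 − 4) = 1, so (t − 4)^3 = 85184/1 = 85184.
Taking the cube root (with t > 4): t − 4 = 44, so t = 48.
Check: U(5, 48) = 85184.

t = 48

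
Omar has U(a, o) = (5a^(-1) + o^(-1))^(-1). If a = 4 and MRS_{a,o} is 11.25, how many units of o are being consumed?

o = 6

For CES with ρ = -1, MRS = (5/1)·(o/a)^2.
Setting (5/1)·(o/4)^2 = 11.25 gives (o/4)^2 = 2.25, so o/4 = 1.5 and o = 6.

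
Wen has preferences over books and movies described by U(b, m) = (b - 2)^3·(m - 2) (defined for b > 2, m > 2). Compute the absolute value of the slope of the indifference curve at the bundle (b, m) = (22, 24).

MRS = 3.3

MU_b = 3·(b−2)^2·(m−2), MU_m = (b−2)^3.
MRS = (3/1)·(m−2)/(b−2).
At (22, 24): MRS = 3.3.
So at (22, 24) the consumer would give up 3.3 units of m for one more unit of b.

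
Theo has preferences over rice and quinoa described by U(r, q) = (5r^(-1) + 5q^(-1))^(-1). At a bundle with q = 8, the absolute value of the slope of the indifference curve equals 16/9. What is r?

For CES with ρ = -1, MRS = (q/r)^2.
Setting (8/r)^2 = 16/9 gives 8/r = 4/3 and r = 6.

r = 6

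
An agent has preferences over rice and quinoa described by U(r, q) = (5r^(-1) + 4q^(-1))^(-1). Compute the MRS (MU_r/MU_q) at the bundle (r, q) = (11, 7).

For CES with ρ = -1, MRS = (5/4)·(q/r)^2.
At (11, 7): MRS = 245/484.
That is, one extra unit of r is worth 245/484 units of q at the margin.

MRS = 245/484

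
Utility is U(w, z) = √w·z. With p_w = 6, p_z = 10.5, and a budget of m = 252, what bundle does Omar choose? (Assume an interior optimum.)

MU_w = 0.5·w^(-0.5)·z and MU_z = √w.
MRS = MU_w/MU_z = (0.5)·z/w.
Tangency: set MRS = p_w/p_z = 6/10.5 = 4/7.
So (0.5)·z/w = 4/7, i.e. z = (8/7)·w.
Substitute into the budget 6·w + 10.5·z = 252: 18·w = 252, so w* = 14.
Then z* = (8/7)·14 = 16.

w* = 14, z* = 16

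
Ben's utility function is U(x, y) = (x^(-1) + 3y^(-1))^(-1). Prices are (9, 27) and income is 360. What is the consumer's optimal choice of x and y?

For CES with ρ = -1, MRS = (1/3)·(y/x)^2.
Tangency: set MRS = p_x/p_y = 9/27 = 1/3.
So (y/x)^2 = 1; taking the square root, y/x = 1, i.e. y = x.
Substitute into the budget 9·x + 27·y = 360: 36·x = 360, so x* = 10 and y* = 10.

x* = 10, y* = 10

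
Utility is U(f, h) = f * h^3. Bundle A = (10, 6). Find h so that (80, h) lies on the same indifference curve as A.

h = 3

U(10, 6) = 2160.
Set U(80, h) = 2160 and solve.
With f = 80: h^3 = 2160/80 = 27; taking the cube root, h = 3.
Check: U(80, 3) = 2160.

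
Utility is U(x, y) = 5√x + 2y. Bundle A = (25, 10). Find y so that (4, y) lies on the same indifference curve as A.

y = 17.5

U(25, 10) = 45.
Set U(4, y) = 45 and solve.
With x = 4: √4 = 2, so 2y = 45 − 5·2 = 35 and y = 17.5.
Check: U(4, 17.5) = 45.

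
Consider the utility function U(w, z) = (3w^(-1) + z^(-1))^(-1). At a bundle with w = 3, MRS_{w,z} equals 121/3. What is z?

For CES with ρ = -1, MRS = (3/1)·(z/w)^2.
Setting (3/1)·(z/3)^2 = 121/3 gives (z/3)^2 = 121/9, so z/3 = 11/3 and z = 11.

z = 11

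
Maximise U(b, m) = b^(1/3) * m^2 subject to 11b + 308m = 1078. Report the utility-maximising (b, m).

b* = 14, m* = 3

MU_b = 1/3·b^(-2/3)·m^2 and MU_m = 2·b^(1/3)·m.
MRS = MU_b/MU_m = (1/6)·m/b.
Tangency: set MRS = p_b/p_m = 11/308 = 1/28.
So (1/6)·m/b = 1/28, i.e. m = (3/14)·b.
Substitute into the budget 11·b + 308·m = 1078: 77·b = 1078, so b* = 14.
Then m* = (3/14)·14 = 3.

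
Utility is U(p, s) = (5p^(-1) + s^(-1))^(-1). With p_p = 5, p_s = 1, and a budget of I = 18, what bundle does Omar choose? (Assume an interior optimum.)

p* = 3, s* = 3

For CES with ρ = -1, MRS = (5/1)·(s/p)^2.
Tangency: set MRS = p_p/p_s = 5/1 = 5.
So (s/p)^2 = 1; taking the square root, s/p = 1, i.e. s = p.
Substitute into the budget 5·p + 1·s = 18: 6·p = 18, so p* = 3 and s* = 3.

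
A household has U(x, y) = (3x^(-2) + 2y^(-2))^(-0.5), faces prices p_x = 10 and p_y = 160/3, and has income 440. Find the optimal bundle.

For CES with ρ = -2, MRS = (3/2)·(y/x)^3.
Tangency: set MRS = p_x/p_y = 10/(160/3) = 3/16.
So (y/x)^3 = 0.125; taking the cube root, y/x = 0.5, i.e. y = 0.5·x.
Substitute into the budget 10·x + (160/3)·y = 440: (110/3)·x = 440, so x* = 12 and y* = 0.5·12 = 6.

x* = 12, y* = 6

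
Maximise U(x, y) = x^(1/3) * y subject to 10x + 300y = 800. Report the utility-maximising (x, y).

MU_x = 1/3·x^(-2/3)·y and MU_y = x^(1/3).
MRS = MU_x/MU_y = (1/3)·y/x.
Tangency: set MRS = p_x/p_y = 10/300 = 1/30.
So (1/3)·y/x = 1/30, i.e. y = 0.1·x.
Substitute into the budget 10·x + 300·y = 800: 40·x = 800, so x* = 20.
Then y* = 0.1·20 = 2.

x* = 20, y* = 2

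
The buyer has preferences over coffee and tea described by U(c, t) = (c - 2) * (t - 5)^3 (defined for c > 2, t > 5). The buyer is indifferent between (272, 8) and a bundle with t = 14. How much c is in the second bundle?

c = 12

U(272, 8) = 7290.
Set U(c, 14) = 7290 and solve.
With t = 14: (14 − 5)^3 = 729, so (c − 2) = 7290/729 = 10.
So c = 2 + 10 = 12.
Check: U(12, 14) = 7290.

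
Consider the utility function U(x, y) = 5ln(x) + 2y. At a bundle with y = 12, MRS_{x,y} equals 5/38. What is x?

x = 19

MU_x = 5/x, MU_y = 2.
MRS = 5/x ÷ 2.
MRS depends only on x: 2.5/x = 5/38 ⇒ x = 2.5/(5/38) = 19.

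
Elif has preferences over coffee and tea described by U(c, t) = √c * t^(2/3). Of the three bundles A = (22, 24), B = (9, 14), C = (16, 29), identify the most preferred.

Evaluate utility at each bundle:
U(A) = 39.026.
U(B) = 17.426.
U(C) = 37.757.
Highest utility is A, so A ≻ C ≻ B.

Bundle A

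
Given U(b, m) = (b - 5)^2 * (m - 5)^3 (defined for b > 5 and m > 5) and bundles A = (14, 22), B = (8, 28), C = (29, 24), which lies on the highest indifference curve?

Bundle C

Evaluate utility at each bundle:
U(A) = 397953.
U(B) = 109503.
U(C) = 3950784.
Highest utility is C, so C ≻ A ≻ B.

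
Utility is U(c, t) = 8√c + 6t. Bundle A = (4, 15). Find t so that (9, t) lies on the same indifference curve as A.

t = 41/3

U(4, 15) = 106.
Set U(9, t) = 106 and solve.
With c = 9: √9 = 3, so 6t = 106 − 8·3 = 82 and t = 41/3.
Check: U(9, 41/3) = 106.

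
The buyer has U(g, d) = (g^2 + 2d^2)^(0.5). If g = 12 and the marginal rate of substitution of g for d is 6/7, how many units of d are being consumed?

For CES with ρ = 2, MRS = (1/2)·(d/g)^(-1).
Setting (1/2)·(d/12)^(-1) = 6/7 gives (d/12)^(-1) = 12/7, so d/12 = 7/12 and d = 7.

d = 7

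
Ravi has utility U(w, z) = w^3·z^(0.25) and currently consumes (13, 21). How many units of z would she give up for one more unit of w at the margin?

MU_w = 3·w^2·z^(0.25) and MU_z = 0.25·w^3·z^(-0.75).
MRS = MU_w/MU_z = (12)·z/w.
At (13, 21): MRS = 252/13.
So at (13, 21) the consumer would give up 252/13 units of z for one more unit of w.

MRS = 252/13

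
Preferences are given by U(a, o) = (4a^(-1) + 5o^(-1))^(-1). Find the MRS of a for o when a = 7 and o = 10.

MRS = 80/49

For CES with ρ = -1, MRS = (4/5)·(o/a)^2.
At (7, 10): MRS = 80/49.
That is, one extra unit of a is worth 80/49 units of o at the margin.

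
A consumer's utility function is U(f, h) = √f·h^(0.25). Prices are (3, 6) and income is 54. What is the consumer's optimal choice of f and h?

f* = 12, h* = 3

MU_f = 0.5·f^(-0.5)·h^(0.25) and MU_h = 0.25·√f·h^(-0.75).
MRS = MU_f/MU_h = (2)·h/f.
Tangency: set MRS = p_f/p_h = 3/6 = 0.5.
So (2)·h/f = 0.5, i.e. h = 0.25·f.
Substitute into the budget 3·f + 6·h = 54: 4.5·f = 54, so f* = 12.
Then h* = 0.25·12 = 3.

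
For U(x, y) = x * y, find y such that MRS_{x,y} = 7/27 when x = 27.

y = 7

MU_x = y and MU_y = x.
MRS = MU_x/MU_y = y/x.
Substitute x = 27: MRS = y/27. Setting y/27 = 7/27 gives y = (7/27)·27 = 7.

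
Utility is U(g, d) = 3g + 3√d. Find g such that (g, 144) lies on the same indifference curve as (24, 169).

U(24, 169) = 111.
Set U(g, 144) = 111 and solve.
With d = 144: √144 = 12, so 3g = 111 − 3·12 = 75 and g = 25.
Check: U(25, 144) = 111.

g = 25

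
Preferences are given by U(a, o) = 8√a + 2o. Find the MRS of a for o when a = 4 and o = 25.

MU_a = 8/(2√a), MU_o = 2.
MRS = 8/(2√a) ÷ 2.
At (4, 25): MRS = 1.
That is, one extra unit of a is worth 1 units of o at the margin.

MRS = 1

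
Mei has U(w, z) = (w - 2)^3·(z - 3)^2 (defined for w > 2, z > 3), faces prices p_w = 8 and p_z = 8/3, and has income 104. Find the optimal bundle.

w* = 8, z* = 15

MU_w = 3·(w−2)^2·(z−3)^2, MU_z = 2·(w−2)^3·(z−3).
MRS = (3/2)·(z−3)/(w−2).
Tangency: set MRS = p_w/p_z = 8/(8/3) = 3.
So (3/2)·(z − 3)/(w − 2) = 3, i.e. (z − 3) = 2·(w − 2).
Rewrite the budget in excess-of-subsistence terms: 8·(w − 2) + (8/3)·(z − 3) = 104 − 8·2 − (8/3)·3 = 80.
Substituting, (40/3)·(w − 2) = 80, so w − 2 = 6 and w* = 8.
Then z − 3 = 2·6 = 12, so z* = 15.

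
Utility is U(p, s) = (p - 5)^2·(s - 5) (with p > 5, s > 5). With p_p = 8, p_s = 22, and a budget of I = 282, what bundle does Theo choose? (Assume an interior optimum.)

MU_p = 2·(p−5)·(s−5), MU_s = (p−5)^2.
MRS = (2/1)·(s−5)/(p−5).
Tangency: set MRS = p_p/p_s = 8/22 = 4/11.
So (2/1)·(s − 5)/(p − 5) = 4/11, i.e. (s − 5) = (2/11)·(p − 5).
Rewrite the budget in excess-of-subsistence terms: 8·(p − 5) + 22·(s − 5) = 282 − 8·5 − 22·5 = 132.
Substituting, 12·(p − 5) = 132, so p − 5 = 11 and p* = 16.
Then s − 5 = (2/11)·11 = 2, so s* = 7.

p* = 16, s* = 7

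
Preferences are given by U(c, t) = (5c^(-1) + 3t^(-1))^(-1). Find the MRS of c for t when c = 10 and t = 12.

MRS = 2.4

For CES with ρ = -1, MRS = (5/3)·(t/c)^2.
At (10, 12): MRS = 2.4.
The indifference curve has slope −2.4 at this bundle.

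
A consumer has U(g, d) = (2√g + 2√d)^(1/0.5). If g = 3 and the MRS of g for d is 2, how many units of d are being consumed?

For CES with ρ = 0.5, MRS = √(d/g).
Setting √(d/3) = 2 gives d/3 = 4 and d = 12.

d = 12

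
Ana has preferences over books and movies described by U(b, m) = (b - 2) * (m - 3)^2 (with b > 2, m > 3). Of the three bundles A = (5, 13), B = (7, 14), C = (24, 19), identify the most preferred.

Evaluate utility at each bundle:
U(A) = 300.
U(B) = 605.
U(C) = 5632.
Highest utility is C, so C ≻ B ≻ A.

Bundle C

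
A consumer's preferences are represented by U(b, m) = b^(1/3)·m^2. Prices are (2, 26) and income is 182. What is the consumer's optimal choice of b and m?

b* = 13, m* = 6

MU_b = 1/3·b^(-2/3)·m^2 and MU_m = 2·b^(1/3)·m.
MRS = MU_b/MU_m = (1/6)·m/b.
Tangency: set MRS = p_b/p_m = 2/26 = 1/13.
So (1/6)·m/b = 1/13, i.e. m = (6/13)·b.
Substitute into the budget 2·b + 26·m = 182: 14·b = 182, so b* = 13.
Then m* = (6/13)·13 = 6.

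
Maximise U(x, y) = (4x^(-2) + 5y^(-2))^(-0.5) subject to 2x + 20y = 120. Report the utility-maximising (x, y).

x* = 10, y* = 5

For CES with ρ = -2, MRS = (4/5)·(y/x)^3.
Tangency: set MRS = p_x/p_y = 2/20 = 0.1.
So (y/x)^3 = 0.125; taking the cube root, y/x = 0.5, i.e. y = 0.5·x.
Substitute into the budget 2·x + 20·y = 120: 12·x = 120, so x* = 10 and y* = 0.5·10 = 5.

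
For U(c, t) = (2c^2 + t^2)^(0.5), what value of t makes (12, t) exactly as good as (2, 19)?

U depends on (c, t) only through S = 2c^2 + t^2, so equal utility means equal S. At (2, 19): S = 369.
With c = 12: 2·12^2 = 288, so t^2 = 369 − 288 = 81.
Hence t = √81 = 9.
Check: U(12, 9) = 19.2094.

t = 9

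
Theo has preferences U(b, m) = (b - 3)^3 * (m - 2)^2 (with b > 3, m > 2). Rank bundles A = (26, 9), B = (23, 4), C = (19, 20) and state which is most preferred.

Evaluate utility at each bundle:
U(A) = 596183.
U(B) = 32000.
U(C) = 1327104.
Highest utility is C, so C ≻ A ≻ B.

Bundle C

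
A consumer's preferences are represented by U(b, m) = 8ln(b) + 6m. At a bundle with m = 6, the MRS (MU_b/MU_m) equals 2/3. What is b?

b = 2

MU_b = 8/b, MU_m = 6.
MRS = 8/b ÷ 6.
MRS depends only on b: (4/3)/b = 2/3 ⇒ b = (4/3)/(2/3) = 2.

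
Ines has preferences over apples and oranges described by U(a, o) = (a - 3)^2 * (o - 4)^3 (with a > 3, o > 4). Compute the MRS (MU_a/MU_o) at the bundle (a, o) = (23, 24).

MRS = 2/3

MU_a = 2·(a−3)·(o−4)^3, MU_o = 3·(a−3)^2·(o−4)^2.
MRS = (2/3)·(o−4)/(a−3).
At (23, 24): MRS = 2/3.
The indifference curve has slope −2/3 at this bundle.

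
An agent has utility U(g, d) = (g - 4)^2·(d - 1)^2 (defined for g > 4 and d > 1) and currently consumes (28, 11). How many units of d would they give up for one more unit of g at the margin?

MU_g = 2·(g−4)·(d−1)^2, MU_d = 2·(g−4)^2·(d−1).
MRS = (d−1)/(g−4).
At (28, 11): MRS = 5/12.
So at (28, 11) the consumer would give up 5/12 units of d for one more unit of g.

MRS = 5/12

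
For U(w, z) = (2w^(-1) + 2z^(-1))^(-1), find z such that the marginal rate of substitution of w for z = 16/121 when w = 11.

z = 4

For CES with ρ = -1, MRS = (z/w)^2.
Setting (z/11)^2 = 16/121 gives z/11 = 4/11 and z = 4.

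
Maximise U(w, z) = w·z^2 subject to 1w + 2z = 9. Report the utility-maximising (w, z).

MU_w = z^2 and MU_z = 2·w·z.
MRS = MU_w/MU_z = (1/2)·z/w.
Tangency: set MRS = p_w/p_z = 1/2 = 0.5.
So (1/2)·z/w = 0.5, i.e. z = w.
Substitute into the budget 1·w + 2·z = 9: 3·w = 9, so w* = 3.
Then z* = 3.

w* = 3, z* = 3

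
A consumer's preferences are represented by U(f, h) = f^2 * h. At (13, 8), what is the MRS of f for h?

MRS = 16/13

MU_f = 2·f·h and MU_h = f^2.
MRS = MU_f/MU_h = (2/1)·h/f.
At (13, 8): MRS = 16/13.
So at (13, 8) the consumer would give up 16/13 units of h for one more unit of f.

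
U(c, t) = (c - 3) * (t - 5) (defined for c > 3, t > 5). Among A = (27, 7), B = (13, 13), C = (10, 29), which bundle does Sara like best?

Bundle C

Evaluate utility at each bundle:
U(A) = 48.
U(B) = 80.
U(C) = 168.
Highest utility is C, so C ≻ B ≻ A.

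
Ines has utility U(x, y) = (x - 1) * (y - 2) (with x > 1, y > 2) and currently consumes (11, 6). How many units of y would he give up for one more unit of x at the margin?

MRS = 0.4

MU_x = (y−2), MU_y = (x−1).
MRS = (y−2)/(x−1).
At (11, 6): MRS = 0.4.
The indifference curve has slope −0.4 at this bundle.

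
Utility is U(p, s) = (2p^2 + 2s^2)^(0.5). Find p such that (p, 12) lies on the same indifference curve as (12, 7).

p = 7

U depends on (p, s) only through S = 2p^2 + 2s^2, so equal utility means equal S. At (12, 7): S = 386.
With s = 12: 2·12^2 = 288, so 2p^2 = 386 − 288 = 98, i.e. p^2 = 49.
Hence p = √49 = 7.
Check: U(7, 12) = 19.6469.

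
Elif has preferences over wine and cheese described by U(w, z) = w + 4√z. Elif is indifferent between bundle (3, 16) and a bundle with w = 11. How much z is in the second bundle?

U(3, 16) = 19.
Set U(11, z) = 19 and solve.
With w = 11: 4√z = 19 − 11 = 8, so √z = 2 and z = 4.
Check: U(11, 4) = 19.

z = 4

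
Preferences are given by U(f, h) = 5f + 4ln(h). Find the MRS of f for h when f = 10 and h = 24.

MU_f = 5, MU_h = 4/h.
MRS = 5 ÷ (4/h).
At (10, 24): MRS = 30.
That is, one extra unit of f is worth 30 units of h at the margin.

MRS = 30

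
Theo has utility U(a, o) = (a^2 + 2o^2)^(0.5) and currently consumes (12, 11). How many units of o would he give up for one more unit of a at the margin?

MRS = 6/11

For CES with ρ = 2, MRS = (1/2)·(o/a)^(-1).
At (12, 11): MRS = 6/11.
The indifference curve has slope −6/11 at this bundle.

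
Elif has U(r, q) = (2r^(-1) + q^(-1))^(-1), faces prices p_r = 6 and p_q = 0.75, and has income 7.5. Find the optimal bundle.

For CES with ρ = -1, MRS = (2/1)·(q/r)^2.
Tangency: set MRS = p_r/p_q = 6/0.75 = 8.
So (q/r)^2 = 4; taking the square root, q/r = 2, i.e. q = 2·r.
Substitute into the budget 6·r + 0.75·q = 7.5: 7.5·r = 7.5, so r* = 1 and q* = 2·1 = 2.

r* = 1, q* = 2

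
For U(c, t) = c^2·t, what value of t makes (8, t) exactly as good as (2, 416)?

U(2, 416) = 1664.
Set U(8, t) = 1664 and solve.
With c = 8: 8^2 = 64, so t = 1664/64 = 26.
Check: U(8, 26) = 1664.

t = 26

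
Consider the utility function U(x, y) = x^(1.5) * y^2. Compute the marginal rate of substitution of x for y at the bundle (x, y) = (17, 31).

MU_x = 1.5·√x·y^2 and MU_y = 2·x^(1.5)·y.
MRS = MU_x/MU_y = (0.75)·y/x.
At (17, 31): MRS = 93/68.
That is, one extra unit of x is worth 93/68 units of y at the margin.

MRS = 93/68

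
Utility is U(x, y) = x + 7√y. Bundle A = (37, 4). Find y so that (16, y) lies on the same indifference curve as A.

y = 25

U(37, 4) = 51.
Set U(16, y) = 51 and solve.
With x = 16: 7√y = 51 − 16 = 35, so √y = 5 and y = 25.
Check: U(16, 25) = 51.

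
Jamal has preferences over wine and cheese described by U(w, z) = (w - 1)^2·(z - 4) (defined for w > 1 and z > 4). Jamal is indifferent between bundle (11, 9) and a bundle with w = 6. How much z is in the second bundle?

U(11, 9) = 500.
Set U(6, z) = 500 and solve.
With w = 6: (6 − 1)^2 = 25, so (z − 4) = 500/25 = 20.
So z = 4 + 20 = 24.
Check: U(6, 24) = 500.

z = 24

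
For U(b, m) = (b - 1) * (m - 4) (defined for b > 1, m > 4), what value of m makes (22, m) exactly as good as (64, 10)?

U(64, 10) = 378.
Set U(22, m) = 378 and solve.
With b = 22: (22 − 1) = 21, so (m − 4) = 378/21 = 18.
So m = 4 + 18 = 22.
Check: U(22, 22) = 378.

m = 22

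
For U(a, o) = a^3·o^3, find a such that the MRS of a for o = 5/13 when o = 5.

MU_a = 3·a^2·o^3 and MU_o = 3·a^3·o^2.
MRS = MU_a/MU_o = o/a.
Substitute o = 5: MRS = 5/a. Setting 5/a = 5/13 gives a = 5/(5/13) = 13.

a = 13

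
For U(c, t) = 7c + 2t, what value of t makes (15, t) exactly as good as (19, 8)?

U(19, 8) = 149.
Set U(15, t) = 149 and solve.
7·15 + 2t = 149 ⇒ 2t = 44 ⇒ t = 22.
Check: U(15, 22) = 149.

t = 22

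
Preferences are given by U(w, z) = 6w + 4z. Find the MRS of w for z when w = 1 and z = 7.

MRS = 1.5

MU_w = 6, MU_z = 4, so MRS = 6/4 = 1.5 at every bundle.
At (1, 7): MRS = 1.5.
That is, one extra unit of w is worth 1.5 units of z at the margin.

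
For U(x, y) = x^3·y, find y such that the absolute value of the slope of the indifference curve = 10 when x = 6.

y = 20

MU_x = 3·x^2·y and MU_y = x^3.
MRS = MU_x/MU_y = (3/1)·y/x.
Substitute x = 6: MRS = y/2. Setting y/2 = 10 gives y = 10·2 = 20.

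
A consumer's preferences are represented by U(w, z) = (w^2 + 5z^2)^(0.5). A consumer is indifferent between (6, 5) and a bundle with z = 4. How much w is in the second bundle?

w = 9

U depends on (w, z) only through S = w^2 + 5z^2, so equal utility means equal S. At (6, 5): S = 161.
With z = 4: 5·4^2 = 80, so w^2 = 161 − 80 = 81.
Hence w = √81 = 9.
Check: U(9, 4) = 12.6886.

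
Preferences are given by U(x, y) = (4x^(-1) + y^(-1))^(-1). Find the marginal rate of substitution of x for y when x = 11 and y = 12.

For CES with ρ = -1, MRS = (4/1)·(y/x)^2.
At (11, 12): MRS = 576/121.
So at (11, 12) the consumer would give up 576/121 units of y for one more unit of x.

MRS = 576/121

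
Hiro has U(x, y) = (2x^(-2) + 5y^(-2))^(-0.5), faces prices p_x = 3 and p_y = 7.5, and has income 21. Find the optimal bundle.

x* = 2, y* = 2

For CES with ρ = -2, MRS = (2/5)·(y/x)^3.
Tangency: set MRS = p_x/p_y = 3/7.5 = 0.4.
So (y/x)^3 = 1; taking the cube root, y/x = 1, i.e. y = x.
Substitute into the budget 3·x + 7.5·y = 21: 10.5·x = 21, so x* = 2 and y* = 2.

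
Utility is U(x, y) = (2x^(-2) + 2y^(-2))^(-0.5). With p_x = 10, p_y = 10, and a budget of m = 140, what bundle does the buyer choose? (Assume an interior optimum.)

x* = 7, y* = 7

For CES with ρ = -2, MRS = (y/x)^3.
Tangency: set MRS = p_x/p_y = 10/10 = 1.
So (y/x)^3 = 1; taking the cube root, y/x = 1, i.e. y = x.
Substitute into the budget 10·x + 10·y = 140: 20·x = 140, so x* = 7 and y* = 7.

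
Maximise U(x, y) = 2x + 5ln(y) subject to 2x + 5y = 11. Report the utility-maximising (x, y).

x* = 3, y* = 1

MU_x = 2, MU_y = 5/y.
MRS = 2 ÷ (5/y).
Tangency: set MRS = p_x/p_y = 2/5 = 0.4.
MRS depends only on y: 0.4·y = 0.4 ⇒ y* = 0.4/0.4 = 1.
From the budget, 2·x = 11 − 5·1 = 6, so x* = 3.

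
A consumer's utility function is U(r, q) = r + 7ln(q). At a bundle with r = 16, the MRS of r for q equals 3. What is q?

MU_r = 1, MU_q = 7/q.
MRS = 1 ÷ (7/q).
MRS depends only on q: (1/7)·q = 3 ⇒ q = 3/(1/7) = 21.

q = 21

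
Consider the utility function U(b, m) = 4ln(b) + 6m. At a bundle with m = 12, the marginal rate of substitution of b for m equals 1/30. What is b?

b = 20

MU_b = 4/b, MU_m = 6.
MRS = 4/b ÷ 6.
MRS depends only on b: (2/3)/b = 1/30 ⇒ b = (2/3)/(1/30) = 20.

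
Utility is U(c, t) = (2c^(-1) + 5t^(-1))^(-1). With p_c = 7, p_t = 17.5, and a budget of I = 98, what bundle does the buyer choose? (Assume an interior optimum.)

c* = 4, t* = 4

For CES with ρ = -1, MRS = (2/5)·(t/c)^2.
Tangency: set MRS = p_c/p_t = 7/17.5 = 0.4.
So (t/c)^2 = 1; taking the square root, t/c = 1, i.e. t = c.
Substitute into the budget 7·c + 17.5·t = 98: 24.5·c = 98, so c* = 4 and t* = 4.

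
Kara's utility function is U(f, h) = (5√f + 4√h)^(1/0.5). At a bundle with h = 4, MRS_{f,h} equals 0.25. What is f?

For CES with ρ = 0.5, MRS = (5/4)·√(h/f).
Setting (5/4)·√(4/f) = 0.25 gives √(4/f) = 0.2, so 4/f = 1/25 and f = 100.

f = 100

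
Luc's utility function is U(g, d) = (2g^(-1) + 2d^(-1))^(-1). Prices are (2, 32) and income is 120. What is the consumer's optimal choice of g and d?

For CES with ρ = -1, MRS = (d/g)^2.
Tangency: set MRS = p_g/p_d = 2/32 = 1/16.
So (d/g)^2 = 1/16; taking the square root, d/g = 0.25, i.e. d = 0.25·g.
Substitute into the budget 2·g + 32·d = 120: 10·g = 120, so g* = 12 and d* = 0.25·12 = 3.

g* = 12, d* = 3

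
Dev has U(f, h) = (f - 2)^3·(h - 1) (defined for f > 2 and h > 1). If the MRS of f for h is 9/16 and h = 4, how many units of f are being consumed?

MU_f = 3·(f−2)^2·(h−1), MU_h = (f−2)^3.
MRS = (3/1)·(h−1)/(f−2).
Substitute h = 4: MRS = 9/(f − 2). Setting this equal to 9/16 gives f − 2 = 9/(9/16) = 16, so f = 18.

f = 18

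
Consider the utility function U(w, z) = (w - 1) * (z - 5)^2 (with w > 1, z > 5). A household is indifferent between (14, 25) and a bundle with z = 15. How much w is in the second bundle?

w = 53

U(14, 25) = 5200.
Set U(w, 15) = 5200 and solve.
With z = 15: (15 − 5)^2 = 100, so (w − 1) = 5200/100 = 52.
So w = 1 + 52 = 53.
Check: U(53, 15) = 5200.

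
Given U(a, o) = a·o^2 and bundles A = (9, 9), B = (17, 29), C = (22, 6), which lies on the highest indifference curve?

Bundle B

Evaluate utility at each bundle:
U(A) = 729.
U(B) = 14297.
U(C) = 792.
Highest utility is B, so B ≻ C ≻ A.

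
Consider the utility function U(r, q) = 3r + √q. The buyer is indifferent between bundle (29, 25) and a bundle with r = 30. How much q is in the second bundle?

q = 4

U(29, 25) = 92.
Set U(30, q) = 92 and solve.
With r = 30: √q = 92 − 3·30 = 2, so √q = 2 and q = 4.
Check: U(30, 4) = 92.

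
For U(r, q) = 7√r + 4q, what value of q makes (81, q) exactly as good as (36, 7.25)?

q = 2

U(36, 7.25) = 71.
Set U(81, q) = 71 and solve.
With r = 81: √81 = 9, so 4q = 71 − 7·9 = 8 and q = 2.
Check: U(81, 2) = 71.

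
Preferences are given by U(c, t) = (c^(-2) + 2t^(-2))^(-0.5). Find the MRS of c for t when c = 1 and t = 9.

MRS = 364.5

For CES with ρ = -2, MRS = (1/2)·(t/c)^3.
At (1, 9): MRS = 364.5.
The indifference curve has slope −364.5 at this bundle.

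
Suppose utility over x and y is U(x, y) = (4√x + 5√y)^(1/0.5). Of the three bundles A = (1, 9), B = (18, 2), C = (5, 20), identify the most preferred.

Bundle C

Evaluate utility at each bundle:
U(A) = 361.000.
U(B) = 578.000.
U(C) = 980.000.
Highest utility is C, so C ≻ B ≻ A.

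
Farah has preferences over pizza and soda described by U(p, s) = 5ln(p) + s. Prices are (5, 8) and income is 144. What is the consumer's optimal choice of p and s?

p* = 8, s* = 13

MU_p = 5/p, MU_s = 1.
MRS = 5/p ÷ 1.
Tangency: set MRS = p_p/p_s = 5/8 = 0.625.
MRS depends only on p: 5/p = 0.625 ⇒ p* = 5/0.625 = 8.
From the budget, 8·s = 144 − 5·8 = 104, so s* = 13.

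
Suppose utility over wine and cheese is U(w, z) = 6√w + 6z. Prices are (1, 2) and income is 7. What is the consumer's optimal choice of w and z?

w* = 1, z* = 3

MU_w = 6/(2√w), MU_z = 6.
MRS = 6/(2√w) ÷ 6.
Tangency: set MRS = p_w/p_z = 1/2 = 0.5.
MRS depends only on w: 0.5/√w = 0.5 ⇒ √w = 0.5/0.5 = 1 ⇒ w* = 1.
From the budget, 2·z = 7 − 1·1 = 6, so z* = 3.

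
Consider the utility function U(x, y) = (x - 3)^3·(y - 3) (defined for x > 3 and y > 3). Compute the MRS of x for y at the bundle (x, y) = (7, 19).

MU_x = 3·(x−3)^2·(y−3), MU_y = (x−3)^3.
MRS = (3/1)·(y−3)/(x−3).
At (7, 19): MRS = 12.
That is, one extra unit of x is worth 12 units of y at the margin.

MRS = 12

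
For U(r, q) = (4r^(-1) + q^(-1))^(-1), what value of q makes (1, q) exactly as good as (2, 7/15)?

U depends on (r, q) only through S = 4r^(-1) + q^(-1), so equal utility means equal S. At (2, 7/15): S = 29/7.
With r = 1: 4·1^(-1) = 4, so q^(-1) = 29/7 − 4 = 1/7.
Hence q = 1/(1/7) = 7.
Check: U(1, 7) = 0.2414.

q = 7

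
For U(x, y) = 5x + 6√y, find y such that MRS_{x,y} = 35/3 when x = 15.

MU_x = 5, MU_y = 6/(2√y).
MRS = 5 ÷ (6/(2√y)).
MRS depends only on y: (5/3)·√y = 35/3 ⇒ √y = (35/3)/(5/3) = 7 ⇒ y = 49.

y = 49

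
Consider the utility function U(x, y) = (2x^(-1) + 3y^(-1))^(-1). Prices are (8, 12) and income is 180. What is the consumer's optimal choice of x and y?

For CES with ρ = -1, MRS = (2/3)·(y/x)^2.
Tangency: set MRS = p_x/p_y = 8/12 = 2/3.
So (y/x)^2 = 1; taking the square root, y/x = 1, i.e. y = x.
Substitute into the budget 8·x + 12·y = 180: 20·x = 180, so x* = 9 and y* = 9.

x* = 9, y* = 9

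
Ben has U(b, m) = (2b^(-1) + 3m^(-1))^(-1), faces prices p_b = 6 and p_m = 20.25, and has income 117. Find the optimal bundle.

For CES with ρ = -1, MRS = (2/3)·(m/b)^2.
Tangency: set MRS = p_b/p_m = 6/20.25 = 8/27.
So (m/b)^2 = 4/9; taking the square root, m/b = 2/3, i.e. m = (2/3)·b.
Substitute into the budget 6·b + 20.25·m = 117: 19.5·b = 117, so b* = 6 and m* = (2/3)·6 = 4.

b* = 6, m* = 4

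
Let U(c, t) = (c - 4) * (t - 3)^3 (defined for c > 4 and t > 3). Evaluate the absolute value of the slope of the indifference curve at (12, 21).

MRS = 0.75

MU_c = (t−3)^3, MU_t = 3·(c−4)·(t−3)^2.
MRS = (1/3)·(t−3)/(c−4).
At (12, 21): MRS = 0.75.
So at (12, 21) the consumer would give up 0.75 units of t for one more unit of c.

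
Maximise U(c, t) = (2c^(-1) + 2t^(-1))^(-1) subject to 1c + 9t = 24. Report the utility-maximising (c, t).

For CES with ρ = -1, MRS = (t/c)^2.
Tangency: set MRS = p_c/p_t = 1/9.
So (t/c)^2 = 1/9; taking the square root, t/c = 1/3, i.e. t = (1/3)·c.
Substitute into the budget 1·c + 9·t = 24: 4·c = 24, so c* = 6 and t* = (1/3)·6 = 2.

c* = 6, t* = 2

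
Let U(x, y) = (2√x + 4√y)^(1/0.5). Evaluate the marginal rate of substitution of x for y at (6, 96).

MRS = 2

For CES with ρ = 0.5, MRS = (2/4)·√(y/x).
At (6, 96): MRS = 2.
The indifference curve has slope −2 at this bundle.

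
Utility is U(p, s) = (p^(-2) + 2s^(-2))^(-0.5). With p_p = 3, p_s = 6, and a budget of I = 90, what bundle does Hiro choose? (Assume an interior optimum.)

For CES with ρ = -2, MRS = (1/2)·(s/p)^3.
Tangency: set MRS = p_p/p_s = 3/6 = 0.5.
So (s/p)^3 = 1; taking the cube root, s/p = 1, i.e. s = p.
Substitute into the budget 3·p + 6·s = 90: 9·p = 90, so p* = 10 and s* = 10.

p* = 10, s* = 10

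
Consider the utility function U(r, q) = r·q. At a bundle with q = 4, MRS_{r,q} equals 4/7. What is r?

r = 7

MU_r = q and MU_q = r.
MRS = MU_r/MU_q = q/r.
Substitute q = 4: MRS = 4/r. Setting 4/r = 4/7 gives r = 4/(4/7) = 7.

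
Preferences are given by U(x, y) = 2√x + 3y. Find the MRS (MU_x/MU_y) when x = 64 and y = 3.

MRS = 1/24

MU_x = 2/(2√x), MU_y = 3.
MRS = 2/(2√x) ÷ 3.
At (64, 3): MRS = 1/24.
So at (64, 3) the consumer would give up 1/24 units of y for one more unit of x.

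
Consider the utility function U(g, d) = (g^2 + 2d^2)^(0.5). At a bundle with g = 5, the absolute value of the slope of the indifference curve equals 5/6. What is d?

d = 3

For CES with ρ = 2, MRS = (1/2)·(d/g)^(-1).
Setting (1/2)·(d/5)^(-1) = 5/6 gives (d/5)^(-1) = 5/3, so d/5 = 0.6 and d = 3.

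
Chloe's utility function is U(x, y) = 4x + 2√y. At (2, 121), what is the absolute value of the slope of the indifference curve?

MU_x = 4, MU_y = 2/(2√y).
MRS = 4 ÷ (2/(2√y)).
At (2, 121): MRS = 44.
So at (2, 121) the consumer would give up 44 units of y for one more unit of x.

MRS = 44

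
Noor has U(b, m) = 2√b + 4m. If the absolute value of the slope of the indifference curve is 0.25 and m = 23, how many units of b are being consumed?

MU_b = 2/(2√b), MU_m = 4.
MRS = 2/(2√b) ÷ 4.
MRS depends only on b: 0.25/√b = 0.25 ⇒ √b = 0.25/0.25 = 1 ⇒ b = 1.

b = 1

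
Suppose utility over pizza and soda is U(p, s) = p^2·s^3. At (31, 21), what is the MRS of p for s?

MU_p = 2·p·s^3 and MU_s = 3·p^2·s^2.
MRS = MU_p/MU_s = (2/3)·s/p.
At (31, 21): MRS = 14/31.
So at (31, 21) the consumer would give up 14/31 units of s for one more unit of p.

MRS = 14/31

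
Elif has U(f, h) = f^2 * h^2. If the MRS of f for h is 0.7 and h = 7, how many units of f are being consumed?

f = 10

MU_f = 2·f·h^2 and MU_h = 2·f^2·h.
MRS = MU_f/MU_h = h/f.
Substitute h = 7: MRS = 7/f. Setting 7/f = 0.7 gives f = 7/0.7 = 10.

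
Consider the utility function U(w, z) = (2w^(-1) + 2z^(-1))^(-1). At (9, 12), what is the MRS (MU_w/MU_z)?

For CES with ρ = -1, MRS = (z/w)^2.
At (9, 12): MRS = 16/9.
That is, one extra unit of w is worth 16/9 units of z at the margin.

MRS = 16/9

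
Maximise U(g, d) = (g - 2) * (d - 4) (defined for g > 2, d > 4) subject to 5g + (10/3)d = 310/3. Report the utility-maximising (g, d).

MU_g = (d−4), MU_d = (g−2).
MRS = (d−4)/(g−2).
Tangency: set MRS = p_g/p_d = 5/(10/3) = 1.5.
So (d − 4)/(g − 2) = 1.5, i.e. (d − 4) = 1.5·(g − 2).
Rewrite the budget in excess-of-subsistence terms: 5·(g − 2) + (10/3)·(d − 4) = 310/3 − 5·2 − (10/3)·4 = 80.
Substituting, 10·(g − 2) = 80, so g − 2 = 8 and g* = 10.
Then d − 4 = 1.5·8 = 12, so d* = 16.

g* = 10, d* = 16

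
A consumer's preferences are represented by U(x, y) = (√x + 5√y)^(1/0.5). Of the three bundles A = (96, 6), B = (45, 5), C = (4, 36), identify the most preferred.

Bundle C

Evaluate utility at each bundle:
U(A) = 486.000.
U(B) = 320.000.
U(C) = 1024.000.
Highest utility is C, so C ≻ A ≻ B.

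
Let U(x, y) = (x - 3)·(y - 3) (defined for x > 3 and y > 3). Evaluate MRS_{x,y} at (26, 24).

MRS = 21/23

MU_x = (y−3), MU_y = (x−3).
MRS = (y−3)/(x−3).
At (26, 24): MRS = 21/23.
The indifference curve has slope −21/23 at this bundle.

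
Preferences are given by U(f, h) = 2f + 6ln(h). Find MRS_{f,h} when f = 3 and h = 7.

MRS = 7/3

MU_f = 2, MU_h = 6/h.
MRS = 2 ÷ (6/h).
At (3, 7): MRS = 7/3.
That is, one extra unit of f is worth 7/3 units of h at the margin.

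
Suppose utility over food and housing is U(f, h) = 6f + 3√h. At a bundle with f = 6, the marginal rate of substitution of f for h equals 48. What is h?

MU_f = 6, MU_h = 3/(2√h).
MRS = 6 ÷ (3/(2√h)).
MRS depends only on h: 4·√h = 48 ⇒ √h = 48/4 = 12 ⇒ h = 144.

h = 144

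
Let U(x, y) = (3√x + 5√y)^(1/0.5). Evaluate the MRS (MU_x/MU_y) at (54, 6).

For CES with ρ = 0.5, MRS = (3/5)·√(y/x).
At (54, 6): MRS = 0.2.
That is, one extra unit of x is worth 0.2 units of y at the margin.

MRS = 0.2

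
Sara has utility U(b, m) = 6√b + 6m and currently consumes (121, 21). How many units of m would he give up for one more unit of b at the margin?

MU_b = 6/(2√b), MU_m = 6.
MRS = 6/(2√b) ÷ 6.
At (121, 21): MRS = 1/22.
That is, one extra unit of b is worth 1/22 units of m at the margin.

MRS = 1/22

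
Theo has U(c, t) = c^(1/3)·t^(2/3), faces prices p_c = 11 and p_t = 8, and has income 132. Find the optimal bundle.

MU_c = 1/3·c^(-2/3)·t^(2/3) and MU_t = 2/3·c^(1/3)·t^(-1/3).
MRS = MU_c/MU_t = (0.5)·t/c.
Tangency: set MRS = p_c/p_t = 11/8 = 1.375.
So (0.5)·t/c = 1.375, i.e. t = 2.75·c.
Substitute into the budget 11·c + 8·t = 132: 33·c = 132, so c* = 4.
Then t* = 2.75·4 = 11.

c* = 4, t* = 11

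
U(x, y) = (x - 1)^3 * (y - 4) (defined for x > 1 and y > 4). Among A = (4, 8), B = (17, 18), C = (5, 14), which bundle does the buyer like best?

Bundle B

Evaluate utility at each bundle:
U(A) = 108.
U(B) = 57344.
U(C) = 640.
Highest utility is B, so B ≻ C ≻ A.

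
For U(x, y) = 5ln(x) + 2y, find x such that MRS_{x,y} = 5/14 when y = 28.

x = 7

MU_x = 5/x, MU_y = 2.
MRS = 5/x ÷ 2.
MRS depends only on x: 2.5/x = 5/14 ⇒ x = 2.5/(5/14) = 7.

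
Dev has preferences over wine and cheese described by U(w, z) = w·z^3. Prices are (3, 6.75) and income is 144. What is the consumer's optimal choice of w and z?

MU_w = z^3 and MU_z = 3·w·z^2.
MRS = MU_w/MU_z = (1/3)·z/w.
Tangency: set MRS = p_w/p_z = 3/6.75 = 4/9.
So (1/3)·z/w = 4/9, i.e. z = (4/3)·w.
Substitute into the budget 3·w + 6.75·z = 144: 12·w = 144, so w* = 12.
Then z* = (4/3)·12 = 16.

w* = 12, z* = 16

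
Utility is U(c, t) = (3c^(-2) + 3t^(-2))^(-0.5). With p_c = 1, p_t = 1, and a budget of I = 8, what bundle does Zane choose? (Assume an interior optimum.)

c* = 4, t* = 4

For CES with ρ = -2, MRS = (t/c)^3.
Tangency: set MRS = p_c/p_t = 1/1 = 1.
So (t/c)^3 = 1; taking the cube root, t/c = 1, i.e. t = c.
Substitute into the budget 1·c + 1·t = 8: 2·c = 8, so c* = 4 and t* = 4.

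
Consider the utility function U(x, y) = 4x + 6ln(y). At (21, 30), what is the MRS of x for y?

MU_x = 4, MU_y = 6/y.
MRS = 4 ÷ (6/y).
At (21, 30): MRS = 20.
The indifference curve has slope −20 at this bundle.

MRS = 20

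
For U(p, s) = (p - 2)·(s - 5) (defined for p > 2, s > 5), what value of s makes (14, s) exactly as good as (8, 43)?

U(8, 43) = 228.
Set U(14, s) = 228 and solve.
With p = 14: (14 − 2) = 12, so (s − 5) = 228/12 = 19.
So s = 5 + 19 = 24.
Check: U(14, 24) = 228.

s = 24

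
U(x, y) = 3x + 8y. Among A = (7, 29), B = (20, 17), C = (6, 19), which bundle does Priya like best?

Evaluate utility at each bundle:
U(A) = 253.
U(B) = 196.
U(C) = 170.
Highest utility is A, so A ≻ B ≻ C.

Bundle A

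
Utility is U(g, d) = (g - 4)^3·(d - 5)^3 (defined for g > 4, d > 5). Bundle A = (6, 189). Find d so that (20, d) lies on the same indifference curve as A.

U(6, 189) = 49836032.
Set U(20, d) = 49836032 and solve.
With g = 20: (20 − 4)^3 = 4096, so (d − 5)^3 = 49836032/4096 = 12167.
Taking the cube root (with d > 5): d − 5 = 23, so d = 28.
Check: U(20, 28) = 49836032.

d = 28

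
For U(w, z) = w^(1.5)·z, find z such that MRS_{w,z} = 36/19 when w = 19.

z = 24

MU_w = 1.5·√w·z and MU_z = w^(1.5).
MRS = MU_w/MU_z = (1.5)·z/w.
Substitute w = 19: MRS = z/(38/3). Setting z/(38/3) = 36/19 gives z = (36/19)·(38/3) = 24.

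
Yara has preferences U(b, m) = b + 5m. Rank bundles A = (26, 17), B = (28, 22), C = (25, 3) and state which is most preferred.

Bundle B

Evaluate utility at each bundle:
U(A) = 111.
U(B) = 138.
U(C) = 40.
Highest utility is B, so B ≻ A ≻ C.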